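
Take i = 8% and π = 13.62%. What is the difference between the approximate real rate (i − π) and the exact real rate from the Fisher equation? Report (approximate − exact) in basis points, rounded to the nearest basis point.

-67 basis points

Approximate: r ≈ 8.000% − 13.620% = -5.6200%
Exact: (1 + 0.0800)/(1 + 0.1362) − 1 = -4.9463%
Error = -5.6200% − (-4.9463%) = -0.6737% → -67 basis points.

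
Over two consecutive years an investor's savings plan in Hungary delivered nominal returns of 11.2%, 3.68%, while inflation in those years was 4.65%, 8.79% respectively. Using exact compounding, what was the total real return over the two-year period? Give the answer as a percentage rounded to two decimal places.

Compound the nominal returns: 1.1120 × 1.0368 = 1.152922.
Compound inflation: 1.0465 × 1.0879 = 1.138487.
Deflate: 1.152922 / 1.138487 = 1.012678.
Total real return = 1.012678 − 1 → 1.27%.

1.27%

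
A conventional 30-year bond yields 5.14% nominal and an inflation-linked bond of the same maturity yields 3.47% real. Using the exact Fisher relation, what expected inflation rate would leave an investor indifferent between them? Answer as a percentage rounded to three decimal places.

(1 + π) = (1 + i)/(1 + r) = 1.05140 / 1.03470 = 1.016140
Break-even inflation = 1.016140 − 1 → 1.614%.

1.614%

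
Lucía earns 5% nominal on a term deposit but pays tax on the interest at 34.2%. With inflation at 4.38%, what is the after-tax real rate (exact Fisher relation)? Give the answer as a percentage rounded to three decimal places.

-1.044%

After-tax nominal return = 5% × (1 − 0.342) = 3.2900%.
1 + r = 1.03290 / 1.04380 = 0.989557
After-tax real rate = 0.989557 − 1 → -1.044%.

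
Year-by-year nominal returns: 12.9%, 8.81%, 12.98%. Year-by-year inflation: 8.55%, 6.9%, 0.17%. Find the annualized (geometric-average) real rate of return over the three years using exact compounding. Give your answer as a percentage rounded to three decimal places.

6.090%

Compound the nominal returns: 1.1290 × 1.0881 × 1.1298 = 1.38791964.
Compound inflation: 1.0855 × 1.0690 × 1.0017 = 1.16237218.
Deflate: 1.38791964 / 1.16237218 = 1.19404066.
Annualized real rate = 1.19404066^(1/3) − 1 = 6.0897% → 6.090%.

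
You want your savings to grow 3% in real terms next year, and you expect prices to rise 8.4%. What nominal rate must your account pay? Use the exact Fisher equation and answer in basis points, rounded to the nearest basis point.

(1 + i) = (1 + r)(1 + π) = 1.03000 × 1.08400 = 1.11652
i = 1.11652 − 1, so the required nominal rate is 1165 basis points.

1165 basis points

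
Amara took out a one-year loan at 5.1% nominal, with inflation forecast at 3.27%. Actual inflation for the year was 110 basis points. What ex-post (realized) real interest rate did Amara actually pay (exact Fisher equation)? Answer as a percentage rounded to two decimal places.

Ex-post: (1 + 0.0510)/(1 + 0.0110) − 1 = 3.9565%
So the realized real rate is 3.96%.

3.96%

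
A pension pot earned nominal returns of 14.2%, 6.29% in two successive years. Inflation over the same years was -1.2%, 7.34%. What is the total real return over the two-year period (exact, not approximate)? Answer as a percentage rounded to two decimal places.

Nominal growth factor = 1.1420 × 1.0629 = 1.213832
Price-level growth factor = 0.9880 × 1.0734 = 1.060519
Real growth factor = 1.213832 / 1.060519 = 1.144564
Total real return = 1.144564 − 1 → 14.46%.

14.46%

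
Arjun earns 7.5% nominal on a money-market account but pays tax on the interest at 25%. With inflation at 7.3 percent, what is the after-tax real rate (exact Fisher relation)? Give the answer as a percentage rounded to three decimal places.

-1.561%

After-tax nominal return = 7.5% × (1 − 0.25) = 5.6250%.
1 + r = 1.05625 / 1.07300 = 0.984390
After-tax real rate = 0.984390 − 1 → -1.561%.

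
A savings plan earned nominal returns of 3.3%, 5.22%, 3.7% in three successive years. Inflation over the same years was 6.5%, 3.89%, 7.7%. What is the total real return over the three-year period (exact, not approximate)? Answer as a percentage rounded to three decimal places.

-5.412%

Compound the nominal returns: 1.0330 × 1.0522 × 1.0370 = 1.12713874.
Compound inflation: 1.0650 × 1.0389 × 1.0770 = 1.19162349.
Deflate: 1.12713874 / 1.19162349 = 0.94588496.
Total real return = 0.94588496 − 1 → -5.412%.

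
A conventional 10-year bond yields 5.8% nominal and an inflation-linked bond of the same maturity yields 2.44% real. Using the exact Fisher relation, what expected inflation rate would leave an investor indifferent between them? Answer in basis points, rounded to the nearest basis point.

328 basis points

(1 + π) = (1 + i)/(1 + r) = 1.05800 / 1.02440 = 1.032800
Break-even inflation = 1.032800 − 1 → 328 basis points.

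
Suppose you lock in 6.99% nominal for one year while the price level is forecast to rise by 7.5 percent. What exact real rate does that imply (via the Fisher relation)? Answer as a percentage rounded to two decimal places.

-0.47%

By the Fisher relation, 1 + r = (1 + i)/(1 + π).
1 + r = 1.06990 / 1.07500 = 0.995256
r = 0.995256 − 1 = -0.4744%, i.e. -0.47%.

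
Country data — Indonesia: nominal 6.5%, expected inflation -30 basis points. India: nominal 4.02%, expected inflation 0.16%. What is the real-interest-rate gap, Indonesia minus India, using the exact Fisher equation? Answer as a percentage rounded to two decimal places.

Indonesia: (1 + 0.0650)/(1 − 0.0030) − 1 = 6.8205%
India: (1 + 0.0402)/(1 + 0.0016) − 1 = 3.8538%
Differential = 6.8205% − 3.8538% = 2.9666% → 2.97%.

2.97%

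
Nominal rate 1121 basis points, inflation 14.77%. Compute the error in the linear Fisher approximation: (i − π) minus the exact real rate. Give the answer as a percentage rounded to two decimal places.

Approximate: r ≈ 11.210% − 14.770% = -3.5600%
Exact: (1 + 0.1121)/(1 + 0.1477) − 1 = -3.1019%
Error = -3.5600% − (-3.1019%) = -0.4581% → -0.46%.

-0.46%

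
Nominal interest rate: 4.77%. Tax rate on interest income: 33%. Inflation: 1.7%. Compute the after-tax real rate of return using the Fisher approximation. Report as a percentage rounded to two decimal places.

After-tax nominal return = 4.77% × (1 − 0.33) = 3.1959%.
r ≈ 3.1959% − 1.7% → 1.50%.

1.50%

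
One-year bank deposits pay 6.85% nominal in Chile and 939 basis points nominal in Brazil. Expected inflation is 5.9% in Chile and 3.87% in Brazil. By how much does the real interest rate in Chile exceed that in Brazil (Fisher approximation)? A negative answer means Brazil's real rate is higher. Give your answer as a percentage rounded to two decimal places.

-4.57%

Chile: 6.85% − 5.9% = 0.950%
Brazil: 9.39% − 3.87% = 5.520%
Differential = -4.570% → -4.57%.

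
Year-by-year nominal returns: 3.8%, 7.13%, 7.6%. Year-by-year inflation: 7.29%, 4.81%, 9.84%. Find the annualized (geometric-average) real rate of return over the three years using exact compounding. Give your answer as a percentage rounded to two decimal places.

-1.05%

Nominal growth factor = 1.0380 × 1.0713 × 1.0760 = 1.19652211
Price-level growth factor = 1.0729 × 1.0481 × 1.0984 = 1.23515793
Real growth factor = 1.19652211 / 1.23515793 = 0.96871994
Annualized real rate = 0.96871994^(1/3) − 1 = -1.0537% → -1.05%.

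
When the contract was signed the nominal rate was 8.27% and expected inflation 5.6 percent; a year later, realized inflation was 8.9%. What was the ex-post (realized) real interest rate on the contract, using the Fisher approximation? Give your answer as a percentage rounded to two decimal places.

-0.63%

Ex-post: 8.27% − 8.9% = -0.630%
So the realized real rate is -0.63%.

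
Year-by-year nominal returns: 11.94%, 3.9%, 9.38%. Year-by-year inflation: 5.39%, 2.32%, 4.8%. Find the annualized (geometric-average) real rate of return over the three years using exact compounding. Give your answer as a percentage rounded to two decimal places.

4.03%

Nominal growth factor = 1.1194 × 1.0390 × 1.0938 = 1.27215131
Price-level growth factor = 1.0539 × 1.0232 × 1.0480 = 1.13011130
Real growth factor = 1.27215131 / 1.13011130 = 1.12568674
Annualized real rate = 1.12568674^(1/3) − 1 = 4.0253% → 4.03%.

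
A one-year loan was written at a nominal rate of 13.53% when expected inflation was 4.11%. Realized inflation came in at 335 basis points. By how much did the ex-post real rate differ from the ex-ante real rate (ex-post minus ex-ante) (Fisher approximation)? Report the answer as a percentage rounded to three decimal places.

0.760%

Ex-ante: 13.53% − 4.11% = 9.420%
Ex-post: 13.53% − 3.35% = 10.180%
Difference (ex-post − ex-ante) = 0.7600% → 0.760%.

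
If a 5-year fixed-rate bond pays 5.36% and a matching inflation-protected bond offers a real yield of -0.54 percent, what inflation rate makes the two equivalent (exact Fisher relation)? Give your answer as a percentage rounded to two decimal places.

5.93%

(1 + π) = (1 + i)/(1 + r) = 1.05360 / 0.99460 = 1.059320
Break-even inflation = 1.059320 − 1 → 5.93%.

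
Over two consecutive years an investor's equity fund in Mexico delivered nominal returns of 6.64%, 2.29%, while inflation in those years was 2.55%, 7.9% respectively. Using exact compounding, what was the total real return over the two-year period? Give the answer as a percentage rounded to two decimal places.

Nominal growth factor = 1.0664 × 1.0229 = 1.090821
Price-level growth factor = 1.0255 × 1.0790 = 1.106515
Real growth factor = 1.090821 / 1.106515 = 0.985817
Total real return = 0.985817 − 1 → -1.42%.

-1.42%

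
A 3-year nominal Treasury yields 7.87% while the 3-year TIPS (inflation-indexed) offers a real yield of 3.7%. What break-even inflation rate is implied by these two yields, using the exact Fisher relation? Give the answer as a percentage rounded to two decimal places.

(1 + π) = (1 + i)/(1 + r) = 1.07870 / 1.03700 = 1.040212
Break-even inflation = 1.040212 − 1 → 4.02%.

4.02%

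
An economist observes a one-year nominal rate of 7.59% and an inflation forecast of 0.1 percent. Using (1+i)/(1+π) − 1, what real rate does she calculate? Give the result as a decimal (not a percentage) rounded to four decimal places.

0.0748

By the Fisher identity, 1 + r = (1 + i)/(1 + π).
1 + r = 1.07590 / 1.00100 = 1.074825
r = 1.074825 − 1 = 7.4825%, i.e. 0.0748.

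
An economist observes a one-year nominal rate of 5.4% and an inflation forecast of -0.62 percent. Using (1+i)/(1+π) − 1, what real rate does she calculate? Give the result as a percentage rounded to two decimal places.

6.06%

1 + r = 1.05400 / 0.99380 = 1.060576
r = 1.060576 − 1 = 6.0576%, i.e. 6.06%.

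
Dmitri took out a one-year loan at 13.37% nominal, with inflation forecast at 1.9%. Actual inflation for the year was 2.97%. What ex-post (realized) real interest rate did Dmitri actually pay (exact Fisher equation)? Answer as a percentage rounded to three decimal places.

Ex-post: (1 + 0.1337)/(1 + 0.0297) − 1 = 10.1000%
So the realized real rate is 10.100%.

10.100%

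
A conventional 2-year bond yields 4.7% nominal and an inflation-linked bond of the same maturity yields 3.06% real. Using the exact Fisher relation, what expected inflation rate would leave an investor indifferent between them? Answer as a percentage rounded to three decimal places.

1.591%

(1 + π) = (1 + i)/(1 + r) = 1.04700 / 1.03060 = 1.015913
Break-even inflation = 1.015913 − 1 → 1.591%.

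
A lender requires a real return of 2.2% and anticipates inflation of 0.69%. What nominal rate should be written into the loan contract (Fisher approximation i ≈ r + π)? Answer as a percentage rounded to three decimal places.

i ≈ r + π = 2.2% + 0.69% = 2.890%.

2.890%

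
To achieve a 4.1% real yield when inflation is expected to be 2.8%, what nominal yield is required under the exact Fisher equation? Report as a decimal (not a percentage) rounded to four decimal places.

(1 + i) = (1 + r)(1 + π) = 1.04100 × 1.02800 = 1.070148
i = 1.070148 − 1, so the required nominal rate is 0.0701.

0.0701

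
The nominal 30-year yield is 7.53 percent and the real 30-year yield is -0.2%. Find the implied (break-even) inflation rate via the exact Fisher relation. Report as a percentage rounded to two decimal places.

7.75%

(1 + π) = (1 + i)/(1 + r) = 1.07530 / 0.99800 = 1.077455
Break-even inflation = 1.077455 − 1 → 7.75%.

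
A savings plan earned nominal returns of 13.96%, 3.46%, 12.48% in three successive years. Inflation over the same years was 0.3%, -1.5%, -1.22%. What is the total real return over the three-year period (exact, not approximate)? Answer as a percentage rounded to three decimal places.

35.892%

Compound the nominal returns: 1.1396 × 1.0346 × 1.1248 = 1.326173.
Compound inflation: 1.0030 × 0.9850 × 0.9878 = 0.975902.
Deflate: 1.326173 / 0.975902 = 1.358920.
Total real return = 1.358920 − 1 → 35.892%.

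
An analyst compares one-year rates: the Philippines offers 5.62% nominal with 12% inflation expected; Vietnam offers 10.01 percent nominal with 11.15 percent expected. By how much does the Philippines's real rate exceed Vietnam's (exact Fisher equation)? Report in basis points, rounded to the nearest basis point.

The Philippines: (1 + 0.0562)/(1 + 0.1200) − 1 = -5.6964%
Vietnam: (1 + 0.1001)/(1 + 0.1115) − 1 = -1.0256%
Differential = -5.6964% − (-1.0256%) = -4.6708% → -467 basis points.

-467 basis points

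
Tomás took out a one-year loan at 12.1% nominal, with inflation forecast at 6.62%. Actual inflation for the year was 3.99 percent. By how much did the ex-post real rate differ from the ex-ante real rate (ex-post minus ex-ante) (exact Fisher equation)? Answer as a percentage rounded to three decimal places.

2.659%

Ex-ante: (1 + 0.1210)/(1 + 0.0662) − 1 = 5.1397%
Ex-post: (1 + 0.1210)/(1 + 0.0399) − 1 = 7.7988%
Difference (ex-post − ex-ante) = 2.6591% → 2.659%.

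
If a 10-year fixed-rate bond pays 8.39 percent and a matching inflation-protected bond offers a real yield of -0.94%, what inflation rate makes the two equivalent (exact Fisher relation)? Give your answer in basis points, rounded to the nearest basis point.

(1 + π) = (1 + i)/(1 + r) = 1.08390 / 0.99060 = 1.094185
Break-even inflation = 1.094185 − 1 → 942 basis points.

942 basis points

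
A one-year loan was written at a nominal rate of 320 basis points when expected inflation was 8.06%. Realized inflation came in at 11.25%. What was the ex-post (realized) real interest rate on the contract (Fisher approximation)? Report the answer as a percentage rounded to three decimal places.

-8.050%

Ex-post: 3.2% − 11.25% = -8.050%
So the realized real rate is -8.050%.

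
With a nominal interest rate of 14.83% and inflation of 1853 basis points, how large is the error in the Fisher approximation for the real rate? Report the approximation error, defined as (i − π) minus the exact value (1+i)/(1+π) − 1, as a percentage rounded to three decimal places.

-0.578%

Approximate: r ≈ 14.830% − 18.530% = -3.7000%
Exact: (1 + 0.1483)/(1 + 0.1853) − 1 = -3.1216%
Error = -3.7000% − (-3.1216%) = -0.5784% → -0.578%.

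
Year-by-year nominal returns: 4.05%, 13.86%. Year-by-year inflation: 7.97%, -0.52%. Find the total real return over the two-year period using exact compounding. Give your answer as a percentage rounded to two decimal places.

10.30%

Compound the nominal returns: 1.0405 × 1.1386 = 1.184713.
Compound inflation: 1.0797 × 0.9948 = 1.074086.
Deflate: 1.184713 / 1.074086 = 1.102997.
Total real return = 1.102997 − 1 → 10.30%.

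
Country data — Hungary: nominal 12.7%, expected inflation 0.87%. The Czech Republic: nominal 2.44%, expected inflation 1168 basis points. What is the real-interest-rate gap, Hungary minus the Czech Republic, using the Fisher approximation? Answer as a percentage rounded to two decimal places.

Hungary: 12.7% − 0.87% = 11.830%
The Czech Republic: 2.44% − 11.68% = -9.240%
Differential = 21.070% → 21.07%.

21.07%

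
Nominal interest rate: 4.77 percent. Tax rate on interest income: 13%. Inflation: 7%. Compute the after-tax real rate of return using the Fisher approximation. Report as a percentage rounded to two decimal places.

After-tax nominal return = 4.77% × (1 − 0.13) = 4.1499%.
r ≈ 4.1499% − 7% → -2.85%.

-2.85%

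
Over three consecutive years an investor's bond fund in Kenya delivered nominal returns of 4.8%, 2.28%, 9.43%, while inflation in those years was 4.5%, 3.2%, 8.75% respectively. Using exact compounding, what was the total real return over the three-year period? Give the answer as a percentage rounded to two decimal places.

Nominal growth factor = 1.0480 × 1.0228 × 1.0943 = 1.172974
Price-level growth factor = 1.0450 × 1.0320 × 1.0875 = 1.172804
Real growth factor = 1.172974 / 1.172804 = 1.000145
Total real return = 1.000145 − 1 → 0.01%.

0.01%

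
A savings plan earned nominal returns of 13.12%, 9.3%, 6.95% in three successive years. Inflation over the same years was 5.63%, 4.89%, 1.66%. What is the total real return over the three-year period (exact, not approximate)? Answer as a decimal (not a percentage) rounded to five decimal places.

0.17400

Nominal growth factor = 1.1312 × 1.0930 × 1.0695 = 1.322332
Price-level growth factor = 1.0563 × 1.0489 × 1.0166 = 1.126345
Real growth factor = 1.322332 / 1.126345 = 1.174002
Total real return = 1.174002 − 1 → 0.17400.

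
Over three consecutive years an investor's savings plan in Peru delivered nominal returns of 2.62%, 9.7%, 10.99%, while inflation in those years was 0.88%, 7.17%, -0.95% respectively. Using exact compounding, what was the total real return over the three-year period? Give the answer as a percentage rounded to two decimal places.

16.68%

Nominal growth factor = 1.0262 × 1.0970 × 1.1099 = 1.249460
Price-level growth factor = 1.0088 × 1.0717 × 0.9905 = 1.070860
Real growth factor = 1.249460 / 1.070860 = 1.166782
Total real return = 1.166782 − 1 → 16.68%.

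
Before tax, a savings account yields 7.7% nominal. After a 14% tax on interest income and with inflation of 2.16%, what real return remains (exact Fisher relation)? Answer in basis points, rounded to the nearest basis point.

After-tax nominal return = 7.7% × (1 − 0.14) = 6.6220%.
1 + r = 1.06622 / 1.02160 = 1.043677
After-tax real rate = 1.043677 − 1 → 437 basis points.

437 basis points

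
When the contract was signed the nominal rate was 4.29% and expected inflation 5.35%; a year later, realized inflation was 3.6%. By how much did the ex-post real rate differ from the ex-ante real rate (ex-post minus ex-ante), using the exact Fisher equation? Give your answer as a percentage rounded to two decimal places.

Ex-ante: (1 + 0.0429)/(1 + 0.0535) − 1 = -1.0062%
Ex-post: (1 + 0.0429)/(1 + 0.0360) − 1 = 0.6660%
Difference (ex-post − ex-ante) = 1.6722% → 1.67%.

1.67%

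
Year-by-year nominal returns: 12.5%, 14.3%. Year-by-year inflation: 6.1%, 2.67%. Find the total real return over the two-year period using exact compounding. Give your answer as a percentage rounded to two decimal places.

18.04%

Nominal growth factor = 1.1250 × 1.1430 = 1.285875
Price-level growth factor = 1.0610 × 1.0267 = 1.089329
Real growth factor = 1.285875 / 1.089329 = 1.180429
Total real return = 1.180429 − 1 → 18.04%.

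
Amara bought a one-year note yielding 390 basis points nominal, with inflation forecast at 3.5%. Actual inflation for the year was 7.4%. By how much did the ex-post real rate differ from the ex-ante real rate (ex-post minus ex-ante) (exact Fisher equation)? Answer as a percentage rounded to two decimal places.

Ex-ante: (1 + 0.0390)/(1 + 0.0350) − 1 = 0.3865%
Ex-post: (1 + 0.0390)/(1 + 0.0740) − 1 = -3.2588%
Difference (ex-post − ex-ante) = -3.6453% → -3.65%.

-3.65%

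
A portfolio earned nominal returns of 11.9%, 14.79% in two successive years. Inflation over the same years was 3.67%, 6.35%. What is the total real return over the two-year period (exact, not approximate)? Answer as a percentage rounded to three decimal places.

16.505%

Compound the nominal returns: 1.1190 × 1.1479 = 1.284500.
Compound inflation: 1.0367 × 1.0635 = 1.102530.
Deflate: 1.284500 / 1.102530 = 1.165047.
Total real return = 1.165047 − 1 → 16.505%.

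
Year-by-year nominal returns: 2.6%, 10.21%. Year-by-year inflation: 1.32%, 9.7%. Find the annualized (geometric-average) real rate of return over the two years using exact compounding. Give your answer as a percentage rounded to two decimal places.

0.86%

Compound the nominal returns: 1.0260 × 1.1021 = 1.13075460.
Compound inflation: 1.0132 × 1.0970 = 1.11148040.
Deflate: 1.13075460 / 1.11148040 = 1.01734102.
Annualized real rate = 1.01734102^(1/2) − 1 = 0.8633% → 0.86%.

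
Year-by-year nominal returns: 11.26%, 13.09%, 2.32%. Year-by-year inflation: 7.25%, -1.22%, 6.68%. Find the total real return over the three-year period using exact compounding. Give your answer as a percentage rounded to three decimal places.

Compound the nominal returns: 1.1126 × 1.1309 × 1.0232 = 1.287430.
Compound inflation: 1.0725 × 0.9878 × 1.0668 = 1.130184.
Deflate: 1.287430 / 1.130184 = 1.139133.
Total real return = 1.139133 − 1 → 13.913%.

13.913%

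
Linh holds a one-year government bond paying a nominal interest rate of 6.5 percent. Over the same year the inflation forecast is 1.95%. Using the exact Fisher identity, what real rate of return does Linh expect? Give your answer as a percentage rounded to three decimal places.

4.463%

By the Fisher identity, 1 + r = (1 + i)/(1 + π).
1 + r = 1.06500 / 1.01950 = 1.044630
r = 1.044630 − 1 = 4.4630%, i.e. 4.463%.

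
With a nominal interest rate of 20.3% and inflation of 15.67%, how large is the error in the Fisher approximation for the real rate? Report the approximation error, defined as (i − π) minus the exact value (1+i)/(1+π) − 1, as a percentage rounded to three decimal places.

Approximate: r ≈ 20.300% − 15.670% = 4.6300%
Exact: (1 + 0.2030)/(1 + 0.1567) − 1 = 4.0028%
Error = 4.6300% − 4.0028% = 0.6272% → 0.627%.

0.627%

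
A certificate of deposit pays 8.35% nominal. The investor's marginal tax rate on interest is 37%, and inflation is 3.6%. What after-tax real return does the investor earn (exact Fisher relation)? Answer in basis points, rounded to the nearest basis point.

After-tax nominal return = 8.35% × (1 − 0.37) = 5.2605%.
1 + r = 1.052605 / 1.03600 = 1.016028
After-tax real rate = 1.016028 − 1 → 160 basis points.

160 basis points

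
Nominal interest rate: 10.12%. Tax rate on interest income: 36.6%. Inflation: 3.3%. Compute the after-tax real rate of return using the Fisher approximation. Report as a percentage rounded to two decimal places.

After-tax nominal return = 10.12% × (1 − 0.366) = 6.41608%.
r ≈ 6.41608% − 3.3% → 3.12%.

3.12%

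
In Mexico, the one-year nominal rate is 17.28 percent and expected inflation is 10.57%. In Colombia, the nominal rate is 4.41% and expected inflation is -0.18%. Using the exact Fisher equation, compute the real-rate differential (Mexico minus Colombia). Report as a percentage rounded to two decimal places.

Mexico: (1 + 0.1728)/(1 + 0.1057) − 1 = 6.0686%
Colombia: (1 + 0.0441)/(1 − 0.0018) − 1 = 4.5983%
Differential = 6.0686% − 4.5983% = 1.4703% → 1.47%.

1.47%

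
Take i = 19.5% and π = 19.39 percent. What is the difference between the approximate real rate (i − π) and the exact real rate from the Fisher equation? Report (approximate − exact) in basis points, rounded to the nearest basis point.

Approximate: r ≈ 19.500% − 19.390% = 0.1100%
Exact: (1 + 0.1950)/(1 + 0.1939) − 1 = 0.0921%
Error = 0.1100% − 0.0921% = 0.0179% → 2 basis points.

2 basis points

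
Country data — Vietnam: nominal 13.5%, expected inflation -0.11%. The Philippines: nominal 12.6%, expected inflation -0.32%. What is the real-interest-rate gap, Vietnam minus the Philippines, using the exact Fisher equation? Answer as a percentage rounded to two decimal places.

Vietnam: (1 + 0.1350)/(1 − 0.0011) − 1 = 13.6250%
The Philippines: (1 + 0.1260)/(1 − 0.0032) − 1 = 12.9615%
Differential = 13.6250% − 12.9615% = 0.6635% → 0.66%.

0.66%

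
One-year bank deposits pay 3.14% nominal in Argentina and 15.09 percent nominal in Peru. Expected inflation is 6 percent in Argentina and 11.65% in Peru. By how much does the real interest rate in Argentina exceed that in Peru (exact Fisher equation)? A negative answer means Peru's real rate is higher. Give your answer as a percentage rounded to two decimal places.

Argentina: (1 + 0.0314)/(1 + 0.0600) − 1 = -2.6981%
Peru: (1 + 0.1509)/(1 + 0.1165) − 1 = 3.0811%
Differential = -2.6981% − 3.0811% = -5.7792% → -5.78%.

-5.78%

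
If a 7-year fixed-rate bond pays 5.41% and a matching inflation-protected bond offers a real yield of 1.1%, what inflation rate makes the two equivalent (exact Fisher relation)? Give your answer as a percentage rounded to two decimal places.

4.26%

(1 + π) = (1 + i)/(1 + r) = 1.05410 / 1.01100 = 1.042631
Break-even inflation = 1.042631 − 1 → 4.26%.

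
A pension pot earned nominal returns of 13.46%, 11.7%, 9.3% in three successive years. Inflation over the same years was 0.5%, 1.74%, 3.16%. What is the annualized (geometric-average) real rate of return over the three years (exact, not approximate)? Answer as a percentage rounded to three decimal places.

Compound the nominal returns: 1.1346 × 1.1170 × 1.0930 = 1.38521158.
Compound inflation: 1.0050 × 1.0174 × 1.0316 = 1.05479759.
Deflate: 1.38521158 / 1.05479759 = 1.31324872.
Annualized real rate = 1.31324872^(1/3) − 1 = 9.5088% → 9.509%.

9.509%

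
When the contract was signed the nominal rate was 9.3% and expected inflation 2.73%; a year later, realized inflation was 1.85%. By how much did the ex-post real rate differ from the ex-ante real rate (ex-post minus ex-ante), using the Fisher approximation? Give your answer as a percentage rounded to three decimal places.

Ex-ante: 9.3% − 2.73% = 6.570%
Ex-post: 9.3% − 1.85% = 7.450%
Difference (ex-post − ex-ante) = 0.8800% → 0.880%.

0.880%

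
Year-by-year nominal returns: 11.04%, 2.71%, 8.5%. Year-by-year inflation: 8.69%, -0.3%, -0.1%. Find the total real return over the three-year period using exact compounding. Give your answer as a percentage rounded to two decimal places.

14.31%

Compound the nominal returns: 1.1104 × 1.0271 × 1.0850 = 1.237434.
Compound inflation: 1.0869 × 0.9970 × 0.9990 = 1.082556.
Deflate: 1.237434 / 1.082556 = 1.143067.
Total real return = 1.143067 − 1 → 14.31%.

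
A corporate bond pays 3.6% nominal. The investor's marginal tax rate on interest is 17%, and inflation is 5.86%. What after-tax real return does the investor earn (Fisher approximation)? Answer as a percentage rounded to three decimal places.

After-tax nominal return = 3.6% × (1 − 0.17) = 2.9880%.
r ≈ 2.9880% − 5.86% → -2.872%.

-2.872%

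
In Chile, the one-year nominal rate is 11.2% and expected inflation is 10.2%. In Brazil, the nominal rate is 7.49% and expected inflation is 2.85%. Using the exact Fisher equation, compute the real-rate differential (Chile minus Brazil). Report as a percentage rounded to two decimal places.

Chile: (1 + 0.1120)/(1 + 0.1020) − 1 = 0.9074%
Brazil: (1 + 0.0749)/(1 + 0.0285) − 1 = 4.5114%
Differential = 0.9074% − 4.5114% = -3.6040% → -3.60%.

-3.60%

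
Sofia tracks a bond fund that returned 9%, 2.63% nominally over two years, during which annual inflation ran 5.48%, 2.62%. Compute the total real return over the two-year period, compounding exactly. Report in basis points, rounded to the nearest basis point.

Nominal growth factor = 1.0900 × 1.0263 = 1.118667
Price-level growth factor = 1.0548 × 1.0262 = 1.082436
Real growth factor = 1.118667 / 1.082436 = 1.033472
Total real return = 1.033472 − 1 → 335 basis points.

335 basis points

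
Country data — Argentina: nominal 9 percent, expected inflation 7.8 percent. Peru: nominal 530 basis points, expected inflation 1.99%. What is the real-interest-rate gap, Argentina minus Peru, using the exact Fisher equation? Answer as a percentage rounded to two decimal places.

Argentina: (1 + 0.0900)/(1 + 0.0780) − 1 = 1.1132%
Peru: (1 + 0.0530)/(1 + 0.0199) − 1 = 3.2454%
Differential = 1.1132% − 3.2454% = -2.1322% → -2.13%.

-2.13%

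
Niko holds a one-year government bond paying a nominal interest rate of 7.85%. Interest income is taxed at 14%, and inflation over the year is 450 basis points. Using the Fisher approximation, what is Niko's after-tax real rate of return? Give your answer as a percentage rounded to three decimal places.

2.251%

After-tax nominal return = 7.85% × (1 − 0.14) = 6.7510%.
r ≈ 6.7510% − 4.5% → 2.251%.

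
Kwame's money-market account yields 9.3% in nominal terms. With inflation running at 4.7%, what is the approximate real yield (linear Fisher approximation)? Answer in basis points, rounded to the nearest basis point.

r ≈ i − π = 9.3% − 4.7% = 460 basis points.

460 basis points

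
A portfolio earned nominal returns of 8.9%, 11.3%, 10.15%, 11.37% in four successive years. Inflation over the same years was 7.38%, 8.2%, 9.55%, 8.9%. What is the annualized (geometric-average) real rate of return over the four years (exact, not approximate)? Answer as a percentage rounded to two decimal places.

Compound the nominal returns: 1.0890 × 1.1130 × 1.1015 × 1.1137 = 1.48687947.
Compound inflation: 1.0738 × 1.0820 × 1.0955 × 1.0890 = 1.38608838.
Deflate: 1.48687947 / 1.38608838 = 1.07271621.
Annualized real rate = 1.07271621^(1/4) − 1 = 1.7703% → 1.77%.

1.77%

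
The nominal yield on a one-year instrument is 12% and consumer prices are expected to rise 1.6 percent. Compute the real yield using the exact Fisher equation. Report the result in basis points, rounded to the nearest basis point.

1024 basis points

1 + r = 1.12000 / 1.01600 = 1.102362
r = 1.102362 − 1 = 10.2362%, i.e. 1024 basis points.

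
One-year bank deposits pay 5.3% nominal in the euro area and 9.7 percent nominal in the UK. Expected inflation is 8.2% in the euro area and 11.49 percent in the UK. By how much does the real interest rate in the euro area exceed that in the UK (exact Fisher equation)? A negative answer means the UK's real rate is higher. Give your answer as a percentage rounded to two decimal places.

-1.07%

The euro area: (1 + 0.0530)/(1 + 0.0820) − 1 = -2.6802%
The UK: (1 + 0.0970)/(1 + 0.1149) − 1 = -1.6055%
Differential = -2.6802% − (-1.6055%) = -1.0747% → -1.07%.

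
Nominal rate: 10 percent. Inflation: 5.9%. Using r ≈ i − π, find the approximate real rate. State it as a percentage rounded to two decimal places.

r ≈ i − π = 10% − 5.9% = 4.10%.

4.10%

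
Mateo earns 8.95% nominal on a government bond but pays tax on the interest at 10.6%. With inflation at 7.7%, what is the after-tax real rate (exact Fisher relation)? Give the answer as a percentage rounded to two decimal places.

0.28%

After-tax nominal return = 8.95% × (1 − 0.106) = 8.0013%.
1 + r = 1.080013 / 1.07700 = 1.002798
After-tax real rate = 1.002798 − 1 → 0.28%.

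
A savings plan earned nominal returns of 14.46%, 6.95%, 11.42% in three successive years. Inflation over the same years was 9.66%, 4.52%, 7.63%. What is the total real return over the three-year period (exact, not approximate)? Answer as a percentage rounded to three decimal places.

Compound the nominal returns: 1.1446 × 1.0695 × 1.1142 = 1.363948.
Compound inflation: 1.0966 × 1.0452 × 1.0763 = 1.233619.
Deflate: 1.363948 / 1.233619 = 1.105648.
Total real return = 1.105648 − 1 → 10.565%.

10.565%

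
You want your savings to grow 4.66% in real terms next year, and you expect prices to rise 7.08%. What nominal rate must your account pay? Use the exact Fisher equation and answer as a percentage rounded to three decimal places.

12.070%

(1 + i) = (1 + r)(1 + π) = 1.04660 × 1.07080 = 1.12069928
i = 1.12069928 − 1, so the required nominal rate is 12.070%.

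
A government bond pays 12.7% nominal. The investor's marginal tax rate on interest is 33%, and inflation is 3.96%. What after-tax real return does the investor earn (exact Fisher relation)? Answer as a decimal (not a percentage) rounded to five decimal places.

After-tax nominal return = 12.7% × (1 − 0.33) = 8.5090%.
1 + r = 1.08509 / 1.03960 = 1.043757
After-tax real rate = 1.043757 − 1 → 0.04376.

0.04376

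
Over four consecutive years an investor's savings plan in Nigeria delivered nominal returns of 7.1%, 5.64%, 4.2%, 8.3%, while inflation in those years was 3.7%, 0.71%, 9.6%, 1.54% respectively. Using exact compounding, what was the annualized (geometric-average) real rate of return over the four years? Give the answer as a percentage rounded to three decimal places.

Compound the nominal returns: 1.0710 × 1.0564 × 1.0420 × 1.0830 = 1.27677403.
Compound inflation: 1.0370 × 1.0071 × 1.0960 × 1.0154 = 1.16224869.
Deflate: 1.27677403 / 1.16224869 = 1.09853772.
Annualized real rate = 1.09853772^(1/4) − 1 = 2.3773% → 2.377%.

2.377%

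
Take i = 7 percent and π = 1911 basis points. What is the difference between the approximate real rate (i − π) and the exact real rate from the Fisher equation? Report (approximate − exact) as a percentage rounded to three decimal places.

Approximate: r ≈ 7.000% − 19.110% = -12.1100%
Exact: (1 + 0.0700)/(1 + 0.1911) − 1 = -10.1671%
Error = -12.1100% − (-10.1671%) = -1.9429% → -1.943%.

-1.943%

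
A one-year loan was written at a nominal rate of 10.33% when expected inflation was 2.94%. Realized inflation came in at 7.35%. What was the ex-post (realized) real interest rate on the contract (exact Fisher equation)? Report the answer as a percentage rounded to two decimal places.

Ex-post: (1 + 0.1033)/(1 + 0.0735) − 1 = 2.7760%
So the realized real rate is 2.78%.

2.78%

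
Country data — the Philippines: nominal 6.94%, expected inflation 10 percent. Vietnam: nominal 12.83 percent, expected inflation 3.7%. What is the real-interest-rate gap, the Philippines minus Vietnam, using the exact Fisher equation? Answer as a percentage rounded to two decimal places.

The Philippines: (1 + 0.0694)/(1 + 0.1000) − 1 = -2.7818%
Vietnam: (1 + 0.1283)/(1 + 0.0370) − 1 = 8.8042%
Differential = -2.7818% − 8.8042% = -11.5861% → -11.59%.

-11.59%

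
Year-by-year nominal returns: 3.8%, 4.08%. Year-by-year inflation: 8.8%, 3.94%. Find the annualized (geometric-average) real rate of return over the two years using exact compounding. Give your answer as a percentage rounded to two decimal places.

Compound the nominal returns: 1.0380 × 1.0408 = 1.08035040.
Compound inflation: 1.0880 × 1.0394 = 1.13086720.
Deflate: 1.08035040 / 1.13086720 = 0.95532915.
Annualized real rate = 0.95532915^(1/2) − 1 = -2.2591% → -2.26%.

-2.26%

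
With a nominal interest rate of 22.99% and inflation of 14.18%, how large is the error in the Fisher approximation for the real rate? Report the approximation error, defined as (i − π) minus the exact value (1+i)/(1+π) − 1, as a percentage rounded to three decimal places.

Approximate: r ≈ 22.990% − 14.180% = 8.8100%
Exact: (1 + 0.2299)/(1 + 0.1418) − 1 = 7.7159%
Error = 8.8100% − 7.7159% = 1.0941% → 1.094%.

1.094%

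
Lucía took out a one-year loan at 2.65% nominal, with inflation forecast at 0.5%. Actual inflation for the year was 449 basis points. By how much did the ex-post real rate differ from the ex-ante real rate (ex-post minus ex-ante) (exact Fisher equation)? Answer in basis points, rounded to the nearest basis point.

Ex-ante: (1 + 0.0265)/(1 + 0.0050) − 1 = 2.1393%
Ex-post: (1 + 0.0265)/(1 + 0.0449) − 1 = -1.7609%
Difference (ex-post − ex-ante) = -3.9002% → -390 basis points.

-390 basis points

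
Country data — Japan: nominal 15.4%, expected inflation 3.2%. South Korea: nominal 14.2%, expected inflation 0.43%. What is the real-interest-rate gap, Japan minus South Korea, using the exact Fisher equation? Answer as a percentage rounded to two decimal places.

-1.89%

Japan: (1 + 0.1540)/(1 + 0.0320) − 1 = 11.8217%
South Korea: (1 + 0.1420)/(1 + 0.0043) − 1 = 13.7110%
Differential = 11.8217% − 13.7110% = -1.8893% → -1.89%.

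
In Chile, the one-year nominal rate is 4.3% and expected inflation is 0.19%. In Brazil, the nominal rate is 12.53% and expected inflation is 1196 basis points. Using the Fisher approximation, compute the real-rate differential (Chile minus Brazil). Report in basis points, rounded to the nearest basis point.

354 basis points

Chile: 4.3% − 0.19% = 4.110%
Brazil: 12.53% − 11.96% = 0.570%
Differential = 3.540% → 354 basis points.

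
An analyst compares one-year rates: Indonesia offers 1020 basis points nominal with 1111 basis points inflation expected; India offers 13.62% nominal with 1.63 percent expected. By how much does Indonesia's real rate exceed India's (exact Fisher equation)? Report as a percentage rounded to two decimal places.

Indonesia: (1 + 0.1020)/(1 + 0.1111) − 1 = -0.8190%
India: (1 + 0.1362)/(1 + 0.0163) − 1 = 11.7977%
Differential = -0.8190% − 11.7977% = -12.6167% → -12.62%.

-12.62%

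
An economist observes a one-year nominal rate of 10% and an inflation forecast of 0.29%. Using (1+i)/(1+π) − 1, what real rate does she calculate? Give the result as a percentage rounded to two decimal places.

9.68%

By the Fisher identity, 1 + r = (1 + i)/(1 + π).
1 + r = 1.10000 / 1.00290 = 1.096819
r = 1.096819 − 1 = 9.6819%, i.e. 9.68%.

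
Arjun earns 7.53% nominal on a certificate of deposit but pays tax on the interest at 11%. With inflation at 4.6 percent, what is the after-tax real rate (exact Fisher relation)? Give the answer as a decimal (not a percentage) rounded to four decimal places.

0.0201

After-tax nominal return = 7.53% × (1 − 0.11) = 6.7017%.
1 + r = 1.067017 / 1.04600 = 1.020093
After-tax real rate = 1.020093 − 1 → 0.0201.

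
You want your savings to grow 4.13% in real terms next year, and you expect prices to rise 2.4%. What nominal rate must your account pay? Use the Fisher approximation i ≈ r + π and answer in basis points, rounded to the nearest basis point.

i ≈ r + π = 4.13% + 2.4% = 653 basis points.

653 basis points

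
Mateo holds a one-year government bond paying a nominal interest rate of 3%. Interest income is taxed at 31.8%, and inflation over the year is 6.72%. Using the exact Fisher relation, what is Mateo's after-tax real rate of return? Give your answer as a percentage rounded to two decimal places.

-4.38%

After-tax nominal return = 3% × (1 − 0.318) = 2.0460%.
1 + r = 1.02046 / 1.06720 = 0.956203
After-tax real rate = 0.956203 − 1 → -4.38%.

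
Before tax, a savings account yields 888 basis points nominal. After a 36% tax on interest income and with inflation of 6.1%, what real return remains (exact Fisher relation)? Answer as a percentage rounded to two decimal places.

After-tax nominal return = 8.88% × (1 − 0.36) = 5.6832%.
1 + r = 1.056832 / 1.06100 = 0.996072
After-tax real rate = 0.996072 − 1 → -0.39%.

-0.39%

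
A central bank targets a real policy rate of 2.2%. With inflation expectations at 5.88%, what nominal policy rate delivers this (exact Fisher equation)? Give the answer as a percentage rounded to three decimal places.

(1 + i) = (1 + r)(1 + π) = 1.02200 × 1.05880 = 1.0820936
i = 1.0820936 − 1, so the required nominal rate is 8.209%.

8.209%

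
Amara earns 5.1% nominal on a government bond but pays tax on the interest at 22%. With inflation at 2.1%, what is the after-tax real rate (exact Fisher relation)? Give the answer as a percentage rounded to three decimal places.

1.839%

After-tax nominal return = 5.1% × (1 − 0.22) = 3.9780%.
1 + r = 1.03978 / 1.02100 = 1.018394
After-tax real rate = 1.018394 − 1 → 1.839%.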